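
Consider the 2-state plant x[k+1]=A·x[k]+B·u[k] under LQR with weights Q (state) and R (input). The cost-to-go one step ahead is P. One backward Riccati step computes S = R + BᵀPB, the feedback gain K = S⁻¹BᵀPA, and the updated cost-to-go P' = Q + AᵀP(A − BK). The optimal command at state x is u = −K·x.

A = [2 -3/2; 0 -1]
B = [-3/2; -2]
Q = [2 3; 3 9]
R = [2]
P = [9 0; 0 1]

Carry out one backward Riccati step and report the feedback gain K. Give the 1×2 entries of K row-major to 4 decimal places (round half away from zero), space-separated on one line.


BᵀP = [-13.5000 -2.0000]
S = R + BᵀPB = [2] + [24.2500] = [26.2500]
BᵀPA = [-27.0000 22.2500]
K = S⁻¹·BᵀPA = [-1.0286 0.8476]
A−BK = [0.4571 -0.2286; -2.0571 0.6952]
AᵀP(A−BK) = [8.2286 -4.1143; -4.1143 2.3905]
P' = Q + AᵀP(A−BK) = [10.2286 -1.1143; -1.1143 11.3905]
tr(P') = 21.6190

-1.0286 0.8476


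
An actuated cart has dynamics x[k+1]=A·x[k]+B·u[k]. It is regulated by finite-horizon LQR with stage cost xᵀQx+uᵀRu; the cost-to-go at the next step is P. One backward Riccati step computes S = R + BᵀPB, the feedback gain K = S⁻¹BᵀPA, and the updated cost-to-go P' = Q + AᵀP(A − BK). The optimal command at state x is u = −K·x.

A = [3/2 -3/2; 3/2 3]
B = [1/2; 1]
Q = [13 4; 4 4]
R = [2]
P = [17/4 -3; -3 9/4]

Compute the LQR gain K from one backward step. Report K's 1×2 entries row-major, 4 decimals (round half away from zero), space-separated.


BᵀP = [-0.8750 0.7500]
S = R + BᵀPB = [2] + [0.3125] = [2.3125]
BᵀPA = [-0.1875 3.5625]
K = S⁻¹·BᵀPA = [-0.0811 1.5405]
A−BK = [1.5405 -2.2703; 1.5811 1.4595]
AᵀP(A−BK) = [1.1098 -5.8986; -5.8986 51.3243]
P' = Q + AᵀP(A−BK) = [14.1098 -1.8986; -1.8986 55.3243]
tr(P') = 69.4341

-0.0811 1.5405


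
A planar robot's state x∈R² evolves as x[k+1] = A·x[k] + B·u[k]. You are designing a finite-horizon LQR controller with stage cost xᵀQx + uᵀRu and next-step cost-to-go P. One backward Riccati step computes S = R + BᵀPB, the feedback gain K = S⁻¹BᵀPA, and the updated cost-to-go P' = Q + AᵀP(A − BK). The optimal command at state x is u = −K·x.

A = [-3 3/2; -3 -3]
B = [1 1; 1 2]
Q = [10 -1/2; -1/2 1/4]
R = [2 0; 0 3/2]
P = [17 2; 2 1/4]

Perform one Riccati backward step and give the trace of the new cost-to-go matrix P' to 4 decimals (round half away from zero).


BᵀP = [19.0000 2.2500; 21.0000 2.5000]
S = R + BᵀPB = [2 0; 0 3/2] + [21.2500 23.5000; 23.5000 26.0000] = [23.2500 23.5000; 23.5000 27.5000]
BᵀPA = [-63.7500 21.7500; -70.5000 24.0000]
K = S⁻¹·BᵀPA = [-1.1062 0.3917; -1.6184 0.5380]
A−BK = [-0.2755 0.5703; 1.3429 -4.4677]
AᵀP(A−BK) = [6.6370 -2.3501; -2.3501 1.0685]
P' = Q + AᵀP(A−BK) = [16.6370 -2.8501; -2.8501 1.3185]
tr(P') = 17.9555

17.9555


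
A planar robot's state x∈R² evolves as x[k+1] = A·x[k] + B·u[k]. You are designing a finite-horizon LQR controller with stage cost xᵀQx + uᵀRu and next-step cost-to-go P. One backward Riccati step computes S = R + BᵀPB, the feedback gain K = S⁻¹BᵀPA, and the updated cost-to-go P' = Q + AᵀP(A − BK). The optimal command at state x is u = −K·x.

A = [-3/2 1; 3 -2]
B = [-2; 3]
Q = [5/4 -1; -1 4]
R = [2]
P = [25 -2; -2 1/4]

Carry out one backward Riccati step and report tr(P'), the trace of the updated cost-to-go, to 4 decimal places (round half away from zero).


7.0302

BᵀP = [-56.0000 4.7500]
S = R + BᵀPB = [2] + [126.2500] = [128.2500]
BᵀPA = [98.2500 -65.5000]
K = S⁻¹·BᵀPA = [0.7661 -0.5107]
A−BK = [0.0322 -0.0214; 0.7018 -0.4678]
AᵀP(A−BK) = [1.2325 -0.8216; -0.8216 0.5478]
P' = Q + AᵀP(A−BK) = [2.4825 -1.8216; -1.8216 4.5478]
tr(P') = 7.0302


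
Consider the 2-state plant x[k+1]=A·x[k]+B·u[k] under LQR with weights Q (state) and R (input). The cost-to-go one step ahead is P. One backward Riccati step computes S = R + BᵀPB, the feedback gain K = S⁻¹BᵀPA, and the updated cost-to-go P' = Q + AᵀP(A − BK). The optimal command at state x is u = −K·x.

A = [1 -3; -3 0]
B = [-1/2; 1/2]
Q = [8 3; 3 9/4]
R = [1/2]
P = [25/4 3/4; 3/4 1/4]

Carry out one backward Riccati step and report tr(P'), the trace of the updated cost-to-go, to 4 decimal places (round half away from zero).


BᵀP = [-2.7500 -0.2500]
S = R + BᵀPB = [1/2] + [1.2500] = [1.7500]
BᵀPA = [-2.0000 8.2500]
K = S⁻¹·BᵀPA = [-1.1429 4.7143]
A−BK = [0.4286 -0.6429; -2.4286 -2.3571]
AᵀP(A−BK) = [1.7143 -2.5714; -2.5714 17.3571]
P' = Q + AᵀP(A−BK) = [9.7143 0.4286; 0.4286 19.6071]
tr(P') = 29.3214

29.3214


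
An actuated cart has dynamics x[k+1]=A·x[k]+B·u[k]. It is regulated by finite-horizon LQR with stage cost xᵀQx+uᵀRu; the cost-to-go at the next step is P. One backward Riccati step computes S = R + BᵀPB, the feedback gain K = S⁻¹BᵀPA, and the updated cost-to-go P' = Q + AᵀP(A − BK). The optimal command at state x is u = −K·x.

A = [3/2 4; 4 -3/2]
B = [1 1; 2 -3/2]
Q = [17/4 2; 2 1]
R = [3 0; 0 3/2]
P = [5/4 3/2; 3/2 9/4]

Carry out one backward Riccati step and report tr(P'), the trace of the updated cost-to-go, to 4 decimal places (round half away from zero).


BᵀP = [4.2500 6.0000; -1.0000 -1.8750]
S = R + BᵀPB = [3 0; 0 3/2] + [16.2500 -4.7500; -4.7500 1.8125] = [19.2500 -4.7500; -4.7500 3.3125]
BᵀPA = [30.3750 8.0000; -9.0000 -1.1875]
K = S⁻¹·BᵀPA = [1.4044 0.5063; -0.7031 0.3675]
A−BK = [0.7986 3.1263; 0.1365 -1.9613]
AᵀP(A−BK) = [7.8251 2.5546; 2.5546 3.4488]
P' = Q + AᵀP(A−BK) = [12.0751 4.5546; 4.5546 4.4488]
tr(P') = 16.5239

16.5239


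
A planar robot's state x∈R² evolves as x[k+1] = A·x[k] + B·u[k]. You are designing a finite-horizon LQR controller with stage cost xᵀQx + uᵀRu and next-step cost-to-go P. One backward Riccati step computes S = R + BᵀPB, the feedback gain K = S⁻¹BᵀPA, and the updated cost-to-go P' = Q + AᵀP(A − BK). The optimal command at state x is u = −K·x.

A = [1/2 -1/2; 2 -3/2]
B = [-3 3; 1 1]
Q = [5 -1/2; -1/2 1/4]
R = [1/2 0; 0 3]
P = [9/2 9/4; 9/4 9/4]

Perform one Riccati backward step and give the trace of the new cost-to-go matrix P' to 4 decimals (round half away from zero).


BᵀP = [-11.2500 -4.5000; 15.7500 9.0000]
S = R + BᵀPB = [1/2 0; 0 3] + [29.2500 -38.2500; -38.2500 56.2500] = [29.7500 -38.2500; -38.2500 59.2500]
BᵀPA = [-14.6250 12.3750; 25.8750 -21.3750]
K = S⁻¹·BᵀPA = [0.4111 -0.2816; 0.7021 -0.5426]
A−BK = [-0.3730 0.2829; 0.8867 -0.6758]
AᵀP(A−BK) = [2.4704 -1.8924; -1.8924 1.4503]
P' = Q + AᵀP(A−BK) = [7.4704 -2.3924; -2.3924 1.7003]
tr(P') = 9.1706

9.1706


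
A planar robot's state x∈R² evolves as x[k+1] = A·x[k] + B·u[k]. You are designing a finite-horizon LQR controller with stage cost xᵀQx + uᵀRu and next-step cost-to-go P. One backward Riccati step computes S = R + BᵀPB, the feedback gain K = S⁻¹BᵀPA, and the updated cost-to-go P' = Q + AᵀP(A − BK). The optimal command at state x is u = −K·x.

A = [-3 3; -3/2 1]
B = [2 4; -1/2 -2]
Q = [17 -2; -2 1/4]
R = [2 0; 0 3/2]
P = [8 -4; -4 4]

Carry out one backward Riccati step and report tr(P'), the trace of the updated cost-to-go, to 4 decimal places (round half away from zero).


BᵀP = [18.0000 -10.0000; 40.0000 -24.0000]
S = R + BᵀPB = [2 0; 0 3/2] + [41.0000 92.0000; 92.0000 208.0000] = [43.0000 92.0000; 92.0000 209.5000]
BᵀPA = [-39.0000 44.0000; -84.0000 96.0000]
K = S⁻¹·BᵀPA = [-0.8127 0.7089; -0.0441 0.1469]
A−BK = [-1.1983 0.9945; -1.9945 1.6483]
AᵀP(A−BK) = [9.6033 -8.0110; -8.0110 6.7034]
P' = Q + AᵀP(A−BK) = [26.6033 -10.0110; -10.0110 6.9534]
tr(P') = 33.5567

33.5567


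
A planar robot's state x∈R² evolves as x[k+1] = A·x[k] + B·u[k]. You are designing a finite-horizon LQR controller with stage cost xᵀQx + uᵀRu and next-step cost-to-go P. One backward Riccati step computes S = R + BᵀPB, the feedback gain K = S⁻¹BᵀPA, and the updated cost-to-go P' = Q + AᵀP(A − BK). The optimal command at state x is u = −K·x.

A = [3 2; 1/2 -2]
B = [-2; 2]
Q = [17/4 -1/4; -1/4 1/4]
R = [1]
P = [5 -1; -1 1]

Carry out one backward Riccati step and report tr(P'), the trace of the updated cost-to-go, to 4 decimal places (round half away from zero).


BᵀP = [-12.0000 4.0000]
S = R + BᵀPB = [1] + [32.0000] = [33.0000]
BᵀPA = [-34.0000 -32.0000]
K = S⁻¹·BᵀPA = [-1.0303 -0.9697]
A−BK = [0.9394 0.0606; 2.5606 -0.0606]
AᵀP(A−BK) = [7.2197 1.0303; 1.0303 0.9697]
P' = Q + AᵀP(A−BK) = [11.4697 0.7803; 0.7803 1.2197]
tr(P') = 12.6894

12.6894


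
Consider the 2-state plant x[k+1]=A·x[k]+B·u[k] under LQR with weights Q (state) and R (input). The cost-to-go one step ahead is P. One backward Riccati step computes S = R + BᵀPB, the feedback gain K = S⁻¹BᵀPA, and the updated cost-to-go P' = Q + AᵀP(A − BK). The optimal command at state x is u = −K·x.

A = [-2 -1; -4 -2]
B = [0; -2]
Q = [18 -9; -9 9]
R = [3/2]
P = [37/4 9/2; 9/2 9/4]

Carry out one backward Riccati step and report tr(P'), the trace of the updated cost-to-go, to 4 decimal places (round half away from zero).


53.9643

BᵀP = [-9.0000 -4.5000]
S = R + BᵀPB = [3/2] + [9.0000] = [10.5000]
BᵀPA = [36.0000 18.0000]
K = S⁻¹·BᵀPA = [3.4286 1.7143]
A−BK = [-2.0000 -1.0000; 2.8571 1.4286]
AᵀP(A−BK) = [21.5714 10.7857; 10.7857 5.3929]
P' = Q + AᵀP(A−BK) = [39.5714 1.7857; 1.7857 14.3929]
tr(P') = 53.9643


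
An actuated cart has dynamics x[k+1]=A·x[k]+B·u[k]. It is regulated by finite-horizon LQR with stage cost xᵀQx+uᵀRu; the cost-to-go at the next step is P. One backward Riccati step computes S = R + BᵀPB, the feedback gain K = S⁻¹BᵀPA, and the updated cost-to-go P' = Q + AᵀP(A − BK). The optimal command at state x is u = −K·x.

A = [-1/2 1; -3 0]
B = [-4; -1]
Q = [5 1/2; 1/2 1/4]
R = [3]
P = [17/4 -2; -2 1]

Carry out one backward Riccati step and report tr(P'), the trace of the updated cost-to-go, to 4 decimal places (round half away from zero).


6.2902

BᵀP = [-15.0000 7.0000]
S = R + BᵀPB = [3] + [53.0000] = [56.0000]
BᵀPA = [-13.5000 -15.0000]
K = S⁻¹·BᵀPA = [-0.2411 -0.2679]
A−BK = [-1.4643 -0.0714; -3.2411 -0.2679]
AᵀP(A−BK) = [0.8080 0.2589; 0.2589 0.2321]
P' = Q + AᵀP(A−BK) = [5.8080 0.7589; 0.7589 0.4821]
tr(P') = 6.2902


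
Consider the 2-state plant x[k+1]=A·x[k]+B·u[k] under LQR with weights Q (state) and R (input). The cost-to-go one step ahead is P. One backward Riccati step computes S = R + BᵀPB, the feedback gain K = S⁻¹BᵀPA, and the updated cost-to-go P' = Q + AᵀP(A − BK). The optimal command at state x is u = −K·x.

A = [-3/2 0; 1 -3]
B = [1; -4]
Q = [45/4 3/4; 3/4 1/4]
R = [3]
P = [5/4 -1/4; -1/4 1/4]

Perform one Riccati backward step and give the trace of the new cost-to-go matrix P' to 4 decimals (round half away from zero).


BᵀP = [2.2500 -1.2500]
S = R + BᵀPB = [3] + [7.2500] = [10.2500]
BᵀPA = [-4.6250 3.7500]
K = S⁻¹·BᵀPA = [-0.4512 0.3659]
A−BK = [-1.0488 -0.3659; -0.8049 -1.5366]
AᵀP(A−BK) = [1.7256 -0.1829; -0.1829 0.8780]
P' = Q + AᵀP(A−BK) = [12.9756 0.5671; 0.5671 1.1280]
tr(P') = 14.1037

14.1037


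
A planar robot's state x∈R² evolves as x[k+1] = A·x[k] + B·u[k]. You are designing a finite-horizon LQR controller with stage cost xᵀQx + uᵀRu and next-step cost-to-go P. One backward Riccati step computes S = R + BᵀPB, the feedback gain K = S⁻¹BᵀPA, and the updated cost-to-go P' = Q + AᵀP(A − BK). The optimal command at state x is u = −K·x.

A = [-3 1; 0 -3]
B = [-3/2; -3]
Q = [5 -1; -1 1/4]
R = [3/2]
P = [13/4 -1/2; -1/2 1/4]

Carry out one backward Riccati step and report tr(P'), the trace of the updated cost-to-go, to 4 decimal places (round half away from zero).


25.6429

BᵀP = [-3.3750 0.0000]
S = R + BᵀPB = [3/2] + [5.0625] = [6.5625]
BᵀPA = [10.1250 -3.3750]
K = S⁻¹·BᵀPA = [1.5429 -0.5143]
A−BK = [-0.6857 0.2286; 4.6286 -4.5429]
AᵀP(A−BK) = [13.6286 -9.0429; -9.0429 6.7643]
P' = Q + AᵀP(A−BK) = [18.6286 -10.0429; -10.0429 7.0143]
tr(P') = 25.6429


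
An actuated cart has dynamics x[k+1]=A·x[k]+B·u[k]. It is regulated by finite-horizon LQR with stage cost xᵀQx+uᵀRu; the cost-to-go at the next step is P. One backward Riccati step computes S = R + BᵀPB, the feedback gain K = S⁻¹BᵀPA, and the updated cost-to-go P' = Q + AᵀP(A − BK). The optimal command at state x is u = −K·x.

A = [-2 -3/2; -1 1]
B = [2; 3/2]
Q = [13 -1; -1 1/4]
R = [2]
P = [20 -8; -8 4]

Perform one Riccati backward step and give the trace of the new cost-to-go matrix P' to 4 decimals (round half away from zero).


BᵀP = [28.0000 -10.0000]
S = R + BᵀPB = [2] + [41.0000] = [43.0000]
BᵀPA = [-46.0000 -52.0000]
K = S⁻¹·BᵀPA = [-1.0698 -1.2093]
A−BK = [0.1395 0.9186; 0.6047 2.8140]
AᵀP(A−BK) = [2.7907 4.3721; 4.3721 10.1163]
P' = Q + AᵀP(A−BK) = [15.7907 3.3721; 3.3721 10.3663]
tr(P') = 26.1570

26.1570


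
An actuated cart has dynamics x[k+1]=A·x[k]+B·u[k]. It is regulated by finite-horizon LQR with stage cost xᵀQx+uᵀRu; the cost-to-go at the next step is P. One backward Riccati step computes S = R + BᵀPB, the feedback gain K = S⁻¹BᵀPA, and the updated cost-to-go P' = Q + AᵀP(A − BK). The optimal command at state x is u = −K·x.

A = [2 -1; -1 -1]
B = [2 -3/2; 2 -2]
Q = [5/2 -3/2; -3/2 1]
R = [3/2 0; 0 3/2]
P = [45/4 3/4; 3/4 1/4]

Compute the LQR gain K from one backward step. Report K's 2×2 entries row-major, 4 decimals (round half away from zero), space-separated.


0.6322 -0.3117 -0.3044 0.2331

BᵀP = [24.0000 2.0000; -18.3750 -1.6250]
S = R + BᵀPB = [3/2 0; 0 3/2] + [52.0000 -40.0000; -40.0000 30.8125] = [53.5000 -40.0000; -40.0000 32.3125]
BᵀPA = [46.0000 -26.0000; -35.1250 20.0000]
K = S⁻¹·BᵀPA = [0.6322 -0.3117; -0.3044 0.2331]
A−BK = [0.2790 -0.0269; -2.8733 0.0896]
AᵀP(A−BK) = [2.4756 -0.4741; -0.4741 0.2338]
P' = Q + AᵀP(A−BK) = [4.9756 -1.9741; -1.9741 1.2338]
tr(P') = 6.2094


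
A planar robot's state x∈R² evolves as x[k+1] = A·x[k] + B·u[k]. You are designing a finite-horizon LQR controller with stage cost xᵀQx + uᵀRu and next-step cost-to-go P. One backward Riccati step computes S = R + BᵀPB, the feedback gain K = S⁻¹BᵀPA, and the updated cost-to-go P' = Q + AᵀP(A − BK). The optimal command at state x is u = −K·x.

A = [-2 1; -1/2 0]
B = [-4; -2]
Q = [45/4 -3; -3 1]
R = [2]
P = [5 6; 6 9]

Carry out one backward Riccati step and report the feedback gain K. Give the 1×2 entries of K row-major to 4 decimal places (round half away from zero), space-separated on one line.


BᵀP = [-32.0000 -42.0000]
S = R + BᵀPB = [2] + [212.0000] = [214.0000]
BᵀPA = [85.0000 -32.0000]
K = S⁻¹·BᵀPA = [0.3972 -0.1495]
A−BK = [-0.4112 0.4019; 0.2944 -0.2991]
AᵀP(A−BK) = [0.4883 -0.2897; -0.2897 0.2150]
P' = Q + AᵀP(A−BK) = [11.7383 -3.2897; -3.2897 1.2150]
tr(P') = 12.9533

0.3972 -0.1495


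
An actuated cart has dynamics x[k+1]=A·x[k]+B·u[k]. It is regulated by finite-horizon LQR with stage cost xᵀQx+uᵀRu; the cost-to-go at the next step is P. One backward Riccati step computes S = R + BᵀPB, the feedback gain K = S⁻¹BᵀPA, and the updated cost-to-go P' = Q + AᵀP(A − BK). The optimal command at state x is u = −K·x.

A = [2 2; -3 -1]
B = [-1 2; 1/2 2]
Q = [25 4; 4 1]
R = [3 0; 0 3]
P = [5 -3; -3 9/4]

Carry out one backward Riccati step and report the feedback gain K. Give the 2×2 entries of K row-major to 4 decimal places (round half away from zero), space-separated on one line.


-2.0536 -1.3137 0.3432 0.4075

BᵀP = [-6.5000 4.1250; 4.0000 -1.5000]
S = R + BᵀPB = [3 0; 0 3] + [8.5625 -4.7500; -4.7500 5.0000] = [11.5625 -4.7500; -4.7500 8.0000]
BᵀPA = [-25.3750 -17.1250; 12.5000 9.5000]
K = S⁻¹·BᵀPA = [-2.0536 -1.3137; 0.3432 0.4075]
A−BK = [-0.7399 -0.1287; -2.6595 -1.1582]
AᵀP(A−BK) = [19.8499 12.3217; 12.3217 7.8820]
P' = Q + AᵀP(A−BK) = [44.8499 16.3217; 16.3217 8.8820]
tr(P') = 53.7319


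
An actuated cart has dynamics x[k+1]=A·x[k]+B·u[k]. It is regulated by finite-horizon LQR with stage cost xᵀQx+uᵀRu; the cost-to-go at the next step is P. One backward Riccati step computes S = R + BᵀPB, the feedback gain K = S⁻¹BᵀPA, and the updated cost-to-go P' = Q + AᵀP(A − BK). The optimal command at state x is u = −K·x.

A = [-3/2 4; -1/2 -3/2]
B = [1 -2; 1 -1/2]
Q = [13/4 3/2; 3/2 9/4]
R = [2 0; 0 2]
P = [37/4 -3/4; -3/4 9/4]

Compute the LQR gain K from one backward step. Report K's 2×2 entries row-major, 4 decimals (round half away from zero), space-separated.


BᵀP = [8.5000 1.5000; -18.1250 0.3750]
S = R + BᵀPB = [2 0; 0 2] + [10.0000 -17.7500; -17.7500 36.0625] = [12.0000 -17.7500; -17.7500 38.0625]
BᵀPA = [-13.5000 31.7500; 27.0000 -73.0625]
K = S⁻¹·BᵀPA = [-0.2442 -0.6237; 0.5955 -2.2104]
A−BK = [-0.0648 0.2029; 0.0419 -1.9815]
AᵀP(A−BK) = [0.8754 -2.7393; -2.7393 20.3679]
P' = Q + AᵀP(A−BK) = [4.1254 -1.2393; -1.2393 22.6179]
tr(P') = 26.7433

-0.2442 -0.6237 0.5955 -2.2104


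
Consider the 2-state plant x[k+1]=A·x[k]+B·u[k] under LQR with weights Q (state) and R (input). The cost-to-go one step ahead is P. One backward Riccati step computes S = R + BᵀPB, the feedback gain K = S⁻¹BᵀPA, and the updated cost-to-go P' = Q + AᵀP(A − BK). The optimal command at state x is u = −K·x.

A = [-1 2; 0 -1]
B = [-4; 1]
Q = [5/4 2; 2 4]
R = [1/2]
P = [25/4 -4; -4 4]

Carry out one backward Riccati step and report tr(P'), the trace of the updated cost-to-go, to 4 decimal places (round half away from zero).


BᵀP = [-29.0000 20.0000]
S = R + BᵀPB = [1/2] + [136.0000] = [136.5000]
BᵀPA = [29.0000 -78.0000]
K = S⁻¹·BᵀPA = [0.2125 -0.5714]
A−BK = [-0.1502 -0.2857; -0.2125 -0.4286]
AᵀP(A−BK) = [0.0888 0.0714; 0.0714 0.4286]
P' = Q + AᵀP(A−BK) = [1.3388 2.0714; 2.0714 4.4286]
tr(P') = 5.7674

5.7674


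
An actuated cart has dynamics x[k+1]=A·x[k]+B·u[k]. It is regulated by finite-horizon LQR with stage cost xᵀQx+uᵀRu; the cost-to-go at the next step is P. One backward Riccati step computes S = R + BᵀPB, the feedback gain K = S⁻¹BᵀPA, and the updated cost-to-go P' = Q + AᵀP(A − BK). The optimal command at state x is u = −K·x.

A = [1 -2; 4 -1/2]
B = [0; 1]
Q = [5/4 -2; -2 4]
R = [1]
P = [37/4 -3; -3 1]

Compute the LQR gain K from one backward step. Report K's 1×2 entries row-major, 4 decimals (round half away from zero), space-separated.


BᵀP = [-3.0000 1.0000]
S = R + BᵀPB = [1] + [1.0000] = [2.0000]
BᵀPA = [1.0000 5.5000]
K = S⁻¹·BᵀPA = [0.5000 2.7500]
A−BK = [1.0000 -2.0000; 3.5000 -3.2500]
AᵀP(A−BK) = [0.7500 2.2500; 2.2500 16.1250]
P' = Q + AᵀP(A−BK) = [2.0000 0.2500; 0.2500 20.1250]
tr(P') = 22.1250

0.5000 2.7500


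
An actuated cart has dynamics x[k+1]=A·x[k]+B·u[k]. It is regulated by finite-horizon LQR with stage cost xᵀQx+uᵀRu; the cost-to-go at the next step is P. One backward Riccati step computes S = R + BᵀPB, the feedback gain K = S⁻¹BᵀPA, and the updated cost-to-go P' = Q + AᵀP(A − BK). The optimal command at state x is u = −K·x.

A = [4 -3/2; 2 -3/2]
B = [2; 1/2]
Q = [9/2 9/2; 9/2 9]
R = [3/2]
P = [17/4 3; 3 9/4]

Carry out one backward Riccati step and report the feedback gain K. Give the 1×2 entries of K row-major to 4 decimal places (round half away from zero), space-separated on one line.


2.1646 -1.0249

BᵀP = [10.0000 7.1250]
S = R + BᵀPB = [3/2] + [23.5625] = [25.0625]
BᵀPA = [54.2500 -25.6875]
K = S⁻¹·BᵀPA = [2.1646 -1.0249]
A−BK = [-0.3292 0.5499; 0.9177 -0.9875]
AᵀP(A−BK) = [7.5711 -3.6471; -3.6471 1.7969]
P' = Q + AᵀP(A−BK) = [12.0711 0.8529; 0.8529 10.7969]
tr(P') = 22.8680


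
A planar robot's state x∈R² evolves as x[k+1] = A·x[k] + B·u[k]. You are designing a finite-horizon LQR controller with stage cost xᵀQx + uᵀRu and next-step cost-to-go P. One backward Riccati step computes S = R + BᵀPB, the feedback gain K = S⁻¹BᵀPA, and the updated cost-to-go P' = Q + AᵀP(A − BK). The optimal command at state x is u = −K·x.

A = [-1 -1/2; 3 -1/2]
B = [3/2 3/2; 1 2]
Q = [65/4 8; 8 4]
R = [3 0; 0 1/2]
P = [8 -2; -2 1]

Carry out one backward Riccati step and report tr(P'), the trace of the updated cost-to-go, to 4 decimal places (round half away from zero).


33.3085

BᵀP = [10.0000 -2.0000; 8.0000 -1.0000]
S = R + BᵀPB = [3 0; 0 1/2] + [13.0000 11.0000; 11.0000 10.0000] = [16.0000 11.0000; 11.0000 10.5000]
BᵀPA = [-16.0000 -4.0000; -11.0000 -3.5000]
K = S⁻¹·BᵀPA = [-1.0000 -0.0745; 0.0000 -0.2553]
A−BK = [0.5000 -0.0053; 4.0000 0.0851]
AᵀP(A−BK) = [13.0000 0.5000; 0.5000 0.0585]
P' = Q + AᵀP(A−BK) = [29.2500 8.5000; 8.5000 4.0585]
tr(P') = 33.3085


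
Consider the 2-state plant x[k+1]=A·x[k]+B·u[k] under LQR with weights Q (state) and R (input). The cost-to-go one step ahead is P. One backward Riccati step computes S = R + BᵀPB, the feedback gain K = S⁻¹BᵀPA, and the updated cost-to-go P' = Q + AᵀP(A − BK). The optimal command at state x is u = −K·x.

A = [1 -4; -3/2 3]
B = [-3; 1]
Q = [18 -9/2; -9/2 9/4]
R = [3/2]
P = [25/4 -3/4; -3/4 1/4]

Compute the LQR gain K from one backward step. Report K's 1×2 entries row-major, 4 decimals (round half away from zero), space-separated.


BᵀP = [-19.5000 2.5000]
S = R + BᵀPB = [3/2] + [61.0000] = [62.5000]
BᵀPA = [-23.2500 85.5000]
K = S⁻¹·BᵀPA = [-0.3720 1.3680]
A−BK = [-0.1160 0.1040; -1.1280 1.6320]
AᵀP(A−BK) = [0.4135 -1.0690; -1.0690 3.2860]
P' = Q + AᵀP(A−BK) = [18.4135 -5.5690; -5.5690 5.5360]
tr(P') = 23.9495

-0.3720 1.3680


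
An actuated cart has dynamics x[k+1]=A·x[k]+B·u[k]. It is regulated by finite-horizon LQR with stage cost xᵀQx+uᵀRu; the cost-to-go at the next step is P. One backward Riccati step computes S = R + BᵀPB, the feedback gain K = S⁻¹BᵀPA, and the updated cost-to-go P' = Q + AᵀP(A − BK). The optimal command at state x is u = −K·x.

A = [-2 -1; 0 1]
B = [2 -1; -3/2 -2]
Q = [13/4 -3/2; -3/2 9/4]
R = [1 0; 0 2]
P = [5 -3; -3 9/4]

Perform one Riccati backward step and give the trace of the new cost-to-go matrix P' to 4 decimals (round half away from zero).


6.5391

BᵀP = [14.5000 -9.3750; 1.0000 -1.5000]
S = R + BᵀPB = [1 0; 0 2] + [43.0625 4.2500; 4.2500 2.0000] = [44.0625 4.2500; 4.2500 4.0000]
BᵀPA = [-29.0000 -23.8750; -2.0000 -2.5000]
K = S⁻¹·BᵀPA = [-0.6796 -0.5365; 0.2220 -0.0549]
A−BK = [-0.4188 0.0182; -0.5753 0.0853]
AᵀP(A−BK) = [0.7365 0.3303; 0.3303 0.3026]
P' = Q + AᵀP(A−BK) = [3.9865 -1.1697; -1.1697 2.5526]
tr(P') = 6.5391


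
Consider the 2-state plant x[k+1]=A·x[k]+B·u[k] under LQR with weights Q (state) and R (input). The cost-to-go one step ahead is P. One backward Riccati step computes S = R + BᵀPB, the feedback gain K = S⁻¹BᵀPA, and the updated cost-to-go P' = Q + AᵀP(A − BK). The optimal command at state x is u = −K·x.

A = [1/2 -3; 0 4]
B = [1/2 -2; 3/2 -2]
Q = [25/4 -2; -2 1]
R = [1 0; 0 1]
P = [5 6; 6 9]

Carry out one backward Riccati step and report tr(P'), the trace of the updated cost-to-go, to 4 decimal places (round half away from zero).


20.1046

BᵀP = [11.5000 16.5000; -22.0000 -30.0000]
S = R + BᵀPB = [1 0; 0 1] + [30.5000 -56.0000; -56.0000 104.0000] = [31.5000 -56.0000; -56.0000 105.0000]
BᵀPA = [5.7500 31.5000; -11.0000 -54.0000]
K = S⁻¹·BᵀPA = [-0.0714 1.6531; -0.1429 0.3673]
A−BK = [0.2500 -3.0918; -0.1786 2.2551]
AᵀP(A−BK) = [0.0893 -0.9643; -0.9643 12.7653]
P' = Q + AᵀP(A−BK) = [6.3393 -2.9643; -2.9643 13.7653]
tr(P') = 20.1046


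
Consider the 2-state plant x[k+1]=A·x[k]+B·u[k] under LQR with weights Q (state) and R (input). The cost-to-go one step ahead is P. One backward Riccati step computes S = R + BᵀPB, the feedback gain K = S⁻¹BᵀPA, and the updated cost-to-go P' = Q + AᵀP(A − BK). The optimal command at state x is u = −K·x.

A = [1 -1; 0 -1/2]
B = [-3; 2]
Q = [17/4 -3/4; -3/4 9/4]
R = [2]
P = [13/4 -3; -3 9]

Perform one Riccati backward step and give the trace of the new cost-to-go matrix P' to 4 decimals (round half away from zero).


BᵀP = [-15.7500 27.0000]
S = R + BᵀPB = [2] + [101.2500] = [103.2500]
BᵀPA = [-15.7500 2.2500]
K = S⁻¹·BᵀPA = [-0.1525 0.0218]
A−BK = [0.5424 -0.9346; 0.3051 -0.5436]
AᵀP(A−BK) = [0.8475 -1.4068; -1.4068 2.4510]
P' = Q + AᵀP(A−BK) = [5.0975 -2.1568; -2.1568 4.7010]
tr(P') = 9.7984

9.7984


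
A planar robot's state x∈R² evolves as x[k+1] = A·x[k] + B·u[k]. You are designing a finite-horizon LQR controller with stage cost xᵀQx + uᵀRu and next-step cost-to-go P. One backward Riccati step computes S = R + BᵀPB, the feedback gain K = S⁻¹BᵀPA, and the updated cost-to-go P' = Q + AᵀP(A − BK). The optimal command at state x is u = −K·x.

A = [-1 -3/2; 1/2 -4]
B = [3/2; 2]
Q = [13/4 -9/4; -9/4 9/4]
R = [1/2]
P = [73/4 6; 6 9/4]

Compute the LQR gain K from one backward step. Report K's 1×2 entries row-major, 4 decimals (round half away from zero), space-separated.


-0.3769 -1.3061

BᵀP = [39.3750 13.5000]
S = R + BᵀPB = [1/2] + [86.0625] = [86.5625]
BᵀPA = [-32.6250 -113.0625]
K = S⁻¹·BᵀPA = [-0.3769 -1.3061]
A−BK = [-0.4347 0.4592; 1.2538 -1.3877]
AᵀP(A−BK) = [0.5163 -0.2377; -0.2377 1.3874]
P' = Q + AᵀP(A−BK) = [3.7663 -2.4877; -2.4877 3.6374]
tr(P') = 7.4037


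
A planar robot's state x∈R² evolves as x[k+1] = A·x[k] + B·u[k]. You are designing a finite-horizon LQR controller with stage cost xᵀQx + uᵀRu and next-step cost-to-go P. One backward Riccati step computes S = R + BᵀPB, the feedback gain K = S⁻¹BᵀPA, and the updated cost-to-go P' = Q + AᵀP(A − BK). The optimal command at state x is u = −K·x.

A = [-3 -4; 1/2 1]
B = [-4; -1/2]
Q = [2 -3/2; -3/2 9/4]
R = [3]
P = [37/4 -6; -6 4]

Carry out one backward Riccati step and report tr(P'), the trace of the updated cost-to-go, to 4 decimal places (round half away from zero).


11.7109

BᵀP = [-34.0000 22.0000]
S = R + BᵀPB = [3] + [125.0000] = [128.0000]
BᵀPA = [113.0000 158.0000]
K = S⁻¹·BᵀPA = [0.8828 1.2344]
A−BK = [0.5313 0.9375; 0.9414 1.6172]
AᵀP(A−BK) = [2.4922 3.5156; 3.5156 4.9688]
P' = Q + AᵀP(A−BK) = [4.4922 2.0156; 2.0156 7.2188]
tr(P') = 11.7109


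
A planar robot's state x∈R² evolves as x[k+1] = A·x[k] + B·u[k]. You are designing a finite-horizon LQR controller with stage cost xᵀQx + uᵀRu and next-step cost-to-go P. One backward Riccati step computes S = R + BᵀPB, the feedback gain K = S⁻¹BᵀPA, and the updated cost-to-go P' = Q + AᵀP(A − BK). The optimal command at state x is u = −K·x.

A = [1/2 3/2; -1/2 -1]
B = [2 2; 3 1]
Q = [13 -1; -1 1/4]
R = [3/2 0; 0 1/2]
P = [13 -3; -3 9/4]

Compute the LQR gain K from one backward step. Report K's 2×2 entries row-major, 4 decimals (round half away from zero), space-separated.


BᵀP = [17.0000 0.7500; 23.0000 -3.7500]
S = R + BᵀPB = [3/2 0; 0 1/2] + [36.2500 34.7500; 34.7500 42.2500] = [37.7500 34.7500; 34.7500 42.7500]
BᵀPA = [8.1250 24.7500; 13.3750 38.2500]
K = S⁻¹·BᵀPA = [-0.2891 -0.6674; 0.5478 1.4372]
A−BK = [-0.0175 -0.0397; -0.1806 -0.4351]
AᵀP(A−BK) = [0.3338 0.8245; 0.8245 2.0437]
P' = Q + AᵀP(A−BK) = [13.3338 -0.1755; -0.1755 2.2937]
tr(P') = 15.6275

-0.2891 -0.6674 0.5478 1.4372


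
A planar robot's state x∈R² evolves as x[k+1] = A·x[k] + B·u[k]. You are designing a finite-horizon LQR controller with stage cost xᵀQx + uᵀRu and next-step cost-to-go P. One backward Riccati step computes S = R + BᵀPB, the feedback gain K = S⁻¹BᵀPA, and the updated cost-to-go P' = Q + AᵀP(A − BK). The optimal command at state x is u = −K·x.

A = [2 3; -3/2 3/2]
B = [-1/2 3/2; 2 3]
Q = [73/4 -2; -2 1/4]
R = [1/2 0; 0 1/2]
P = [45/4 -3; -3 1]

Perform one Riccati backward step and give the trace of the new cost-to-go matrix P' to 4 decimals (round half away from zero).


22.5520

BᵀP = [-11.6250 3.5000; 7.8750 -1.5000]
S = R + BᵀPB = [1/2 0; 0 1/2] + [12.8125 -6.9375; -6.9375 7.3125] = [13.3125 -6.9375; -6.9375 7.8125]
BᵀPA = [-28.5000 -29.6250; 18.0000 21.3750]
K = S⁻¹·BᵀPA = [-1.7500 -1.4883; 0.7500 1.4144]
A−BK = [0.0000 0.1342; -0.2500 0.2332]
AᵀP(A−BK) = [1.8750 1.8750; 1.8750 2.1770]
P' = Q + AᵀP(A−BK) = [20.1250 -0.1250; -0.1250 2.4270]
tr(P') = 22.5520


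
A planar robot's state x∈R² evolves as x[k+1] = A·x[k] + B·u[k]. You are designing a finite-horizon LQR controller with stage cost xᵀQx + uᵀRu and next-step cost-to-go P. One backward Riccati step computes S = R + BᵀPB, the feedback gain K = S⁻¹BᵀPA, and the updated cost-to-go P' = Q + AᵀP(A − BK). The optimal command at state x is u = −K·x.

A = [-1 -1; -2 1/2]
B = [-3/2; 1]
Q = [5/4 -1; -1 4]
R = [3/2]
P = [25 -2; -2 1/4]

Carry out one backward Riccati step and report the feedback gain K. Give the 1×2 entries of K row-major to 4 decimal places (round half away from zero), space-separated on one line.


BᵀP = [-39.5000 3.2500]
S = R + BᵀPB = [3/2] + [62.5000] = [64.0000]
BᵀPA = [33.0000 41.1250]
K = S⁻¹·BᵀPA = [0.5156 0.6426]
A−BK = [-0.2266 -0.0361; -2.5156 -0.1426]
AᵀP(A−BK) = [0.9844 0.5449; 0.5449 0.6365]
P' = Q + AᵀP(A−BK) = [2.2344 -0.4551; -0.4551 4.6365]
tr(P') = 6.8708

0.5156 0.6426


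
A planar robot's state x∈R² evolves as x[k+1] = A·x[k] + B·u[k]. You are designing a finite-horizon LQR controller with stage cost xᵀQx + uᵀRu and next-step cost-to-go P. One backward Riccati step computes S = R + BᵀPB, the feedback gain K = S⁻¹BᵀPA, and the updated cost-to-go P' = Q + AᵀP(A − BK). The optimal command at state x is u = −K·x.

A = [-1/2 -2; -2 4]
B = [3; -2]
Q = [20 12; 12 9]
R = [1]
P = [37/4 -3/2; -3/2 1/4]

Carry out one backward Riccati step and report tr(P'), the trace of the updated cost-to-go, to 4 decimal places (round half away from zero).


29.7010

BᵀP = [30.7500 -5.0000]
S = R + BᵀPB = [1] + [102.2500] = [103.2500]
BᵀPA = [-5.3750 -81.5000]
K = S⁻¹·BᵀPA = [-0.0521 -0.7893]
A−BK = [-0.3438 0.3680; -2.1041 2.4213]
AᵀP(A−BK) = [0.0327 0.0073; 0.0073 0.6683]
P' = Q + AᵀP(A−BK) = [20.0327 12.0073; 12.0073 9.6683]
tr(P') = 29.7010


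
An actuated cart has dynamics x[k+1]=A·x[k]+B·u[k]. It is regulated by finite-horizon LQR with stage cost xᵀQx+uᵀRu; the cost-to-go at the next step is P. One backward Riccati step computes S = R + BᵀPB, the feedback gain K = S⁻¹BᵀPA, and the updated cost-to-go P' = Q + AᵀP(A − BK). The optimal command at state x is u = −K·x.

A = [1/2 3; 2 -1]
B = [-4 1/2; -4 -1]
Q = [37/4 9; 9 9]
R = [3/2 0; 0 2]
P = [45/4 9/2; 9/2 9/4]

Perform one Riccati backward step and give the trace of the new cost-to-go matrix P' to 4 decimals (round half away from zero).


21.9063

BᵀP = [-63.0000 -27.0000; 1.1250 0.0000]
S = R + BᵀPB = [3/2 0; 0 2] + [360.0000 -4.5000; -4.5000 0.5625] = [361.5000 -4.5000; -4.5000 2.5625]
BᵀPA = [-85.5000 -162.0000; 0.5625 3.3750]
K = S⁻¹·BᵀPA = [-0.2390 -0.4414; -0.2002 0.5420]
A−BK = [-0.3559 0.9635; 0.8438 -2.2236]
AᵀP(A−BK) = [0.4900 -0.9184; -0.9184 3.1663]
P' = Q + AᵀP(A−BK) = [9.7400 8.0816; 8.0816 12.1663]
tr(P') = 21.9063


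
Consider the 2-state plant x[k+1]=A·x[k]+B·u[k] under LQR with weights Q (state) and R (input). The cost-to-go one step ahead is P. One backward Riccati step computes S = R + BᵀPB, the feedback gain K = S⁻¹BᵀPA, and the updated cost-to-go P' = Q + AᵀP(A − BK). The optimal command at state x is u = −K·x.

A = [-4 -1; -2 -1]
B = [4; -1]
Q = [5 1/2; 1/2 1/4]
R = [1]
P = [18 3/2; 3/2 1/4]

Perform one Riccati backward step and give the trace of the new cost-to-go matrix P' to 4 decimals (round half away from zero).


BᵀP = [70.5000 5.7500]
S = R + BᵀPB = [1] + [276.2500] = [277.2500]
BᵀPA = [-293.5000 -76.2500]
K = S⁻¹·BᵀPA = [-1.0586 -0.2750]
A−BK = [0.2344 0.1001; -3.0586 -1.2750]
AᵀP(A−BK) = [2.2976 0.7809; 0.7809 0.2795]
P' = Q + AᵀP(A−BK) = [7.2976 1.2809; 1.2809 0.5295]
tr(P') = 7.8271

7.8271


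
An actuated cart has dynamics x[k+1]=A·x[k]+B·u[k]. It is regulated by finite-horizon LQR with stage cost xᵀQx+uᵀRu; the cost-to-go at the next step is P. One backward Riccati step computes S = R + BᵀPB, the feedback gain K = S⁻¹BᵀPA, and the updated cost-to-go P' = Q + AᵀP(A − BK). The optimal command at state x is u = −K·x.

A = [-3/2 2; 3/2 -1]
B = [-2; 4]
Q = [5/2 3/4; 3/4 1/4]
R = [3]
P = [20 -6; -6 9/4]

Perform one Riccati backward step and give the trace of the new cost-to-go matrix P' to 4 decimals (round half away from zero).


7.1916

BᵀP = [-64.0000 21.0000]
S = R + BᵀPB = [3] + [212.0000] = [215.0000]
BᵀPA = [127.5000 -149.0000]
K = S⁻¹·BᵀPA = [0.5930 -0.6930]
A−BK = [-0.3140 0.6140; -0.8721 1.7721]
AᵀP(A−BK) = [1.4520 -2.0145; -2.0145 2.9895]
P' = Q + AᵀP(A−BK) = [3.9520 -1.2645; -1.2645 3.2395]
tr(P') = 7.1916


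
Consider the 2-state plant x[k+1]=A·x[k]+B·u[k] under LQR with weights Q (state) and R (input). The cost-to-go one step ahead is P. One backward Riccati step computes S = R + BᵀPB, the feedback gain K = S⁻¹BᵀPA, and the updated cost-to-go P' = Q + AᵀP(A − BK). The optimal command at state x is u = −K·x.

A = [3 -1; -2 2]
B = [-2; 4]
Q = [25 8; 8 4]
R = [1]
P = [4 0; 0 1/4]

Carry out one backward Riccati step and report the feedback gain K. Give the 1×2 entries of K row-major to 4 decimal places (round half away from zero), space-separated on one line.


-1.2381 0.4762

BᵀP = [-8.0000 1.0000]
S = R + BᵀPB = [1] + [20.0000] = [21.0000]
BᵀPA = [-26.0000 10.0000]
K = S⁻¹·BᵀPA = [-1.2381 0.4762]
A−BK = [0.5238 -0.0476; 2.9524 0.0952]
AᵀP(A−BK) = [4.8095 -0.6190; -0.6190 0.2381]
P' = Q + AᵀP(A−BK) = [29.8095 7.3810; 7.3810 4.2381]
tr(P') = 34.0476


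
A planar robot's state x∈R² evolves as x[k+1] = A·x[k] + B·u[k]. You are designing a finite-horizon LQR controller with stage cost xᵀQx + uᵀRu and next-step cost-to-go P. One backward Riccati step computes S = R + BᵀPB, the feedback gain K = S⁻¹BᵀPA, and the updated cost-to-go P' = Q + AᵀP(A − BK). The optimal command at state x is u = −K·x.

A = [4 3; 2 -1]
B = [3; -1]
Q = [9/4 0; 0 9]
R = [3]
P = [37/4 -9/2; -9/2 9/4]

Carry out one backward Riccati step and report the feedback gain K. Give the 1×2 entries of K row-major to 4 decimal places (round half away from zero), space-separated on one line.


BᵀP = [32.2500 -15.7500]
S = R + BᵀPB = [3] + [112.5000] = [115.5000]
BᵀPA = [97.5000 112.5000]
K = S⁻¹·BᵀPA = [0.8442 0.9740]
A−BK = [1.4675 0.0779; 2.8442 -0.0260]
AᵀP(A−BK) = [2.6948 2.5325; 2.5325 2.9221]
P' = Q + AᵀP(A−BK) = [4.9448 2.5325; 2.5325 11.9221]
tr(P') = 16.8669

0.8442 0.9740


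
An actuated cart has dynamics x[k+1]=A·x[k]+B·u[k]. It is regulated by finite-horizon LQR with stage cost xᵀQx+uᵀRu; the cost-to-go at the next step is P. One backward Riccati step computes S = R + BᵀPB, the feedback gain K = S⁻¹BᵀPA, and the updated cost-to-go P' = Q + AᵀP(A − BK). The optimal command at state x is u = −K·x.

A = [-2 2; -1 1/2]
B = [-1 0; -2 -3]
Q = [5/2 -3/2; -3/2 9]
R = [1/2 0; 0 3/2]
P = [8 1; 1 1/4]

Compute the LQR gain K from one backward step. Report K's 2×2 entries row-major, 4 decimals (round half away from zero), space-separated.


BᵀP = [-10.0000 -1.5000; -3.0000 -0.7500]
S = R + BᵀPB = [1/2 0; 0 3/2] + [13.0000 4.5000; 4.5000 2.2500] = [13.5000 4.5000; 4.5000 3.7500]
BᵀPA = [21.5000 -20.7500; 6.7500 -6.3750]
K = S⁻¹·BᵀPA = [1.6543 -1.6173; -0.1852 0.2407]
A−BK = [-0.3457 0.3827; 1.7531 -2.0123]
AᵀP(A−BK) = [1.9321 -1.9784; -1.9784 2.0386]
P' = Q + AᵀP(A−BK) = [4.4321 -3.4784; -3.4784 11.0386]
tr(P') = 15.4707

1.6543 -1.6173 -0.1852 0.2407


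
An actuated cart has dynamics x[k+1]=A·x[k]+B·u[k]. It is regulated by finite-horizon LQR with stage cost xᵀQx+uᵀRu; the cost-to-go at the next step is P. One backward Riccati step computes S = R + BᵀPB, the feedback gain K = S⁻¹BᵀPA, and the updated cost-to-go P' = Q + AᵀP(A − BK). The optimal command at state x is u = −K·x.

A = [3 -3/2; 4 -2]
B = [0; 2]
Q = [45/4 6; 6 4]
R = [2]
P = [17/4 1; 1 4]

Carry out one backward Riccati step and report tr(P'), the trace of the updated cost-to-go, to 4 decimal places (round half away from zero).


72.7847

BᵀP = [2.0000 8.0000]
S = R + BᵀPB = [2] + [16.0000] = [18.0000]
BᵀPA = [38.0000 -19.0000]
K = S⁻¹·BᵀPA = [2.1111 -1.0556]
A−BK = [3.0000 -1.5000; -0.2222 0.1111]
AᵀP(A−BK) = [46.0278 -23.0139; -23.0139 11.5069]
P' = Q + AᵀP(A−BK) = [57.2778 -17.0139; -17.0139 15.5069]
tr(P') = 72.7847


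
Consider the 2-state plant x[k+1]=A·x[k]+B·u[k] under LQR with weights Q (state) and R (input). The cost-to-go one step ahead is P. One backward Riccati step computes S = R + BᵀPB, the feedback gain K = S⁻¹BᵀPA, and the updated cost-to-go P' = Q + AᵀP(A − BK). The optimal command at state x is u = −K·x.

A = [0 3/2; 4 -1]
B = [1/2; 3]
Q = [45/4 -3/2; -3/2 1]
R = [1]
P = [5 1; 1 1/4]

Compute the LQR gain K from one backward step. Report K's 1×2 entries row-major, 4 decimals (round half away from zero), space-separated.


BᵀP = [5.5000 1.2500]
S = R + BᵀPB = [1] + [6.5000] = [7.5000]
BᵀPA = [5.0000 7.0000]
K = S⁻¹·BᵀPA = [0.6667 0.9333]
A−BK = [-0.3333 1.0333; 2.0000 -3.8000]
AᵀP(A−BK) = [0.6667 0.3333; 0.3333 1.9667]
P' = Q + AᵀP(A−BK) = [11.9167 -1.1667; -1.1667 2.9667]
tr(P') = 14.8833

0.6667 0.9333


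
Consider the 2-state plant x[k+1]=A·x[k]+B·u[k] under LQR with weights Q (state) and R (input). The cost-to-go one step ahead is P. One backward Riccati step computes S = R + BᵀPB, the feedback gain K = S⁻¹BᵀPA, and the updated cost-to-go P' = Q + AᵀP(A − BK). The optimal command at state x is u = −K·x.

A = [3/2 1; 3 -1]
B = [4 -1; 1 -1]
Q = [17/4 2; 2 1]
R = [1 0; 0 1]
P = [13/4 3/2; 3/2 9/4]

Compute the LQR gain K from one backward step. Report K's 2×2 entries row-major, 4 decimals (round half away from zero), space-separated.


BᵀP = [14.5000 8.2500; -4.7500 -3.7500]
S = R + BᵀPB = [1 0; 0 1] + [66.2500 -22.7500; -22.7500 8.5000] = [67.2500 -22.7500; -22.7500 9.5000]
BᵀPA = [46.5000 6.2500; -18.3750 -1.0000]
K = S⁻¹·BᵀPA = [0.1955 0.3019; -1.4660 0.6177]
A−BK = [-0.7481 0.4101; 1.3385 -0.6842]
AᵀP(A−BK) = [5.0332 -2.3130; -2.3130 1.2308]
P' = Q + AᵀP(A−BK) = [9.2832 -0.3130; -0.3130 2.2308]
tr(P') = 11.5140

0.1955 0.3019 -1.4660 0.6177


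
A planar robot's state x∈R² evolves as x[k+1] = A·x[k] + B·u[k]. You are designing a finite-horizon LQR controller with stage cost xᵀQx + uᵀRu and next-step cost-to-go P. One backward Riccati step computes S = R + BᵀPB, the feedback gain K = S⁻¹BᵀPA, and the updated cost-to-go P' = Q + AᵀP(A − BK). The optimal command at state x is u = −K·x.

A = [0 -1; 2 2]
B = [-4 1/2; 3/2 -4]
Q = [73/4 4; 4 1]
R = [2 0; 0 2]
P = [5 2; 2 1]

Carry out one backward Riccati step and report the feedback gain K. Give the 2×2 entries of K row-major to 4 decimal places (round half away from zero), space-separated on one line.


BᵀP = [-17.0000 -6.5000; -5.5000 -3.0000]
S = R + BᵀPB = [2 0; 0 2] + [58.2500 17.5000; 17.5000 9.2500] = [60.2500 17.5000; 17.5000 11.2500]
BᵀPA = [-13.0000 4.0000; -6.0000 -0.5000]
K = S⁻¹·BᵀPA = [-0.1110 0.1447; -0.3606 -0.2695]
A−BK = [-0.2638 -0.2866; 0.7240 0.7051]
AᵀP(A−BK) = [0.3929 0.2638; 0.2638 0.2866]
P' = Q + AᵀP(A−BK) = [18.6429 4.2638; 4.2638 1.2866]
tr(P') = 19.9296

-0.1110 0.1447 -0.3606 -0.2695


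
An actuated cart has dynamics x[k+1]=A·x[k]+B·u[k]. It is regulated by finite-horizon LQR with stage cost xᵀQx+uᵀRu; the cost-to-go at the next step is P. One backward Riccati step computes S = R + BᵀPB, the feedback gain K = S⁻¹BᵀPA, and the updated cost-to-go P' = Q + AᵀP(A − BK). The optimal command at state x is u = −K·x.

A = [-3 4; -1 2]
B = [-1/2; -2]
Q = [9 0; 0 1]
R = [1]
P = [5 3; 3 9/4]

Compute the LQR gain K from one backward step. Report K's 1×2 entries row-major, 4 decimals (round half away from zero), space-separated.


BᵀP = [-8.5000 -6.0000]
S = R + BᵀPB = [1] + [16.2500] = [17.2500]
BᵀPA = [31.5000 -46.0000]
K = S⁻¹·BᵀPA = [1.8261 -2.6667]
A−BK = [-2.0870 2.6667; 2.6522 -3.3333]
AᵀP(A−BK) = [7.7283 -10.5000; -10.5000 14.3333]
P' = Q + AᵀP(A−BK) = [16.7283 -10.5000; -10.5000 15.3333]
tr(P') = 32.0616

1.8261 -2.6667
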